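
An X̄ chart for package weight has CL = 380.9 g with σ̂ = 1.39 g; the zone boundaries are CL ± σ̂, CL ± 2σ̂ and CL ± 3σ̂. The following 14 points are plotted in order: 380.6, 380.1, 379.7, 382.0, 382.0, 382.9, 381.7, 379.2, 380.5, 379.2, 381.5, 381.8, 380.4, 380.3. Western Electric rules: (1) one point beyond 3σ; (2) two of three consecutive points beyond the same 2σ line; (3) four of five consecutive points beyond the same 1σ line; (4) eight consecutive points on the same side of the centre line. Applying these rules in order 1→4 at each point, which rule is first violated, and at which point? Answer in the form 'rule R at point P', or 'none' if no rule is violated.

Zone of each point (C = within 1σ̂, B = 1σ̂–2σ̂, A = 2σ̂–3σ̂, * = beyond 3σ̂; sign = side of CL): 1:-C, 2:-C, 3:-C, 4:+C, 5:+C, 6:+B, 7:+C, 8:-B, 9:-C, 10:-B, 11:+C, 12:+C, 13:-C, 14:-C
No rule fires across all 14 points.

none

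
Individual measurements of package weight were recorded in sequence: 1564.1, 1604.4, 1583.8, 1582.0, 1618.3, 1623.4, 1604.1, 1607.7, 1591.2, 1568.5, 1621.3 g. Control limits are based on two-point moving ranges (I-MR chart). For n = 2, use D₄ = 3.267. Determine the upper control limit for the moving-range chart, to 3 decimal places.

71.547

Moving ranges: 40.3, 20.6, 1.8, 36.3, 5.1, 19.3, 3.6, 16.5, 22.7, 52.8; M̄R̄ = 219.0000 / 10 = 21.9000
UCL_MR = D₄·M̄R̄ = 3.267 × 21.9000 = 71.5473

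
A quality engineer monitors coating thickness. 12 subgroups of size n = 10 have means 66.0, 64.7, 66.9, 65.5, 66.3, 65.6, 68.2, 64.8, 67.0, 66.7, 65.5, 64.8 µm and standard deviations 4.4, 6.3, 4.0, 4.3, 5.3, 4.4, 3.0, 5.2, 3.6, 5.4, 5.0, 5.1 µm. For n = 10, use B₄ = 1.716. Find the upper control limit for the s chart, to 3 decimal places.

8.008

s̄ = (4.4 + 6.3 + 4.0 + 4.3 + 5.3 + 4.4 + 3.0 + 5.2 + 3.6 + 5.4 + 5.0 + 5.1) / 12 = 4.6667
UCL_s = B₄·s̄ = 1.716 × 4.6667 = 8.0080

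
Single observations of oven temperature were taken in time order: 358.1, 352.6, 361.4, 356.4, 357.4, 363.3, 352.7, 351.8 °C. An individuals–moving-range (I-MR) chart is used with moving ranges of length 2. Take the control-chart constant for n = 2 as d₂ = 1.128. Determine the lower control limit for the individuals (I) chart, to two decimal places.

X̄ = (358.1 + 352.6 + 361.4 + 356.4 + 357.4 + 363.3 + 352.7 + 351.8) / 8 = 356.7125
Moving ranges: 5.5, 8.8, 5.0, 1.0, 5.9, 10.6, 0.9; M̄R̄ = 37.7000 / 7 = 5.3857
LCL = X̄ − 3·M̄R̄/d₂ = 356.7125 − 3 × 5.3857 / 1.128 = 342.3888

342.39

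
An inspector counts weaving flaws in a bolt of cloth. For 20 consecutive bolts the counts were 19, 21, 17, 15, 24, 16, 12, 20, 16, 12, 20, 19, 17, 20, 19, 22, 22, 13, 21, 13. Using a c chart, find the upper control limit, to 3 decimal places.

c̄ = (19 + 21 + 17 + 15 + 24 + 16 + 12 + 20 + 16 + 12 + 20 + 19 + 17 + 20 + 19 + 22 + 22 + 13 + 21 + 13) / 20 = 358 / 20 = 17.9000
UCL = c̄ + 3√c̄ = 17.9000 + 3 × √17.9000 = 17.9000 + 3 × 4.2308 = 30.5925

30.593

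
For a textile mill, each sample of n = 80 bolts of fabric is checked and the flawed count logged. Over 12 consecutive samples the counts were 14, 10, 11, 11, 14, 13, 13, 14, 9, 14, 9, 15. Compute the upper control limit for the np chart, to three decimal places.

21.913

p̄ = Σdᵢ / (k·n) = 147 / (12 × 80) = 0.15313
UCL = np̄ + 3·√(np̄(1−p̄)) = 12.2500 + 3 × √(12.2500×0.84688) = 12.2500 + 3 × 3.2209 = 21.9127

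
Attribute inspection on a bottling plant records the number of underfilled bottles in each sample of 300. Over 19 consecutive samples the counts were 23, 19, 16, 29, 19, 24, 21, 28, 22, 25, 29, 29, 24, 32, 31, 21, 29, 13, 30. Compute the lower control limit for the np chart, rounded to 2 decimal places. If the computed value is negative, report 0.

p̄ = Σdᵢ / (k·n) = 464 / (19 × 300) = 0.08140
LCL = np̄ − 3·√(np̄(1−p̄)) = 24.4211 − 3 × 4.7364 = 10.2120

10.21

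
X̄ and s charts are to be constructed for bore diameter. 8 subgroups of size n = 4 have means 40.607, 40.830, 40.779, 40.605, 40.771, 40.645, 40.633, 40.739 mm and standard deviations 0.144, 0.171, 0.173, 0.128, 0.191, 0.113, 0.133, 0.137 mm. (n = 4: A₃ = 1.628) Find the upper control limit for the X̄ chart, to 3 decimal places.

X̄̄ = (40.607 + 40.830 + 40.779 + 40.605 + 40.771 + 40.645 + 40.633 + 40.739) / 8 = 40.7011
s̄ = (0.144 + 0.171 + 0.173 + 0.128 + 0.191 + 0.113 + 0.133 + 0.137) / 8 = 0.1487
UCL = X̄̄ + A₃·s̄ = 40.7011 + 1.628 × 0.1487 = 40.9433

40.943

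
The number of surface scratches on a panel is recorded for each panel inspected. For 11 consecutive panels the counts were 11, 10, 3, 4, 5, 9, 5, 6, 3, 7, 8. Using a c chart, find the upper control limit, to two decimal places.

14.08

c̄ = (11 + 10 + 3 + 4 + 5 + 9 + 5 + 6 + 3 + 7 + 8) / 11 = 71 / 11 = 6.4545
UCL = c̄ + 3√c̄ = 6.4545 + 3 × √6.4545 = 6.4545 + 3 × 2.5406 = 14.0763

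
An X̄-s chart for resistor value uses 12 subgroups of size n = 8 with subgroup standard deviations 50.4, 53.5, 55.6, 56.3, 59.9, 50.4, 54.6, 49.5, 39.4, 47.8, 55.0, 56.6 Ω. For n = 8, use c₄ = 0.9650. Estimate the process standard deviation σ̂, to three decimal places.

54.318

s̄ = (50.4 + 53.5 + 55.6 + 56.3 + 59.9 + 50.4 + 54.6 + 49.5 + 39.4 + 47.8 + 55.0 + 56.6) / 12 = 52.4167
σ̂ = s̄ / c₄ = 52.4167 / 0.9650 = 54.3178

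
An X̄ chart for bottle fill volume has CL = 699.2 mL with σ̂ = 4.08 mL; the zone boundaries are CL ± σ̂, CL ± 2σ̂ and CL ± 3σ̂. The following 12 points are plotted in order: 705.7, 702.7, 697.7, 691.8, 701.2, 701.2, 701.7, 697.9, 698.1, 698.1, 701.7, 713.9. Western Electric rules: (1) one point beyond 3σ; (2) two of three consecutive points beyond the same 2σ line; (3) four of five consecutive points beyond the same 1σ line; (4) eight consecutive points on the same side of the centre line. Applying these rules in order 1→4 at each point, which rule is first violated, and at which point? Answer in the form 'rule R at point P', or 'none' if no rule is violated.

rule 1 at point 12

Zone of each point (C = within 1σ̂, B = 1σ̂–2σ̂, A = 2σ̂–3σ̂, * = beyond 3σ̂; sign = side of CL): 1:+B, 2:+C, 3:-C, 4:-B, 5:+C, 6:+C, 7:+C, 8:-C, 9:-C, 10:-C, 11:+C, 12:+*
Rule 1 (one point beyond the 3σ limits) is satisfied at point 12.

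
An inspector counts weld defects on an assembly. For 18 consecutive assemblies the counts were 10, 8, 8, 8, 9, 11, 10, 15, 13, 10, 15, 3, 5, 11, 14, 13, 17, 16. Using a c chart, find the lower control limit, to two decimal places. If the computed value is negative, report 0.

c̄ = (10 + 8 + 8 + 8 + 9 + 11 + 10 + 15 + 13 + 10 + 15 + 3 + 5 + 11 + 14 + 13 + 17 + 16) / 18 = 196 / 18 = 10.8889
LCL = c̄ − 3√c̄ = 10.8889 − 3 × 3.2998 = 0.9894

0.99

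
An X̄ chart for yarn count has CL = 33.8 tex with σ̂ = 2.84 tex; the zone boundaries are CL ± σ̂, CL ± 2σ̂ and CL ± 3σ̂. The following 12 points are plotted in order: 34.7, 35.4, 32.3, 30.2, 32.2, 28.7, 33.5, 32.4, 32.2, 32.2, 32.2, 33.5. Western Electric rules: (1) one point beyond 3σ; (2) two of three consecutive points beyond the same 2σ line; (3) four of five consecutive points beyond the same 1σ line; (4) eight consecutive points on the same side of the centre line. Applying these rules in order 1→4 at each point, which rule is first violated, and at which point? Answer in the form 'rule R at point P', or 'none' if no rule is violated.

Zone of each point (C = within 1σ̂, B = 1σ̂–2σ̂, A = 2σ̂–3σ̂, * = beyond 3σ̂; sign = side of CL): 1:+C, 2:+C, 3:-C, 4:-B, 5:-C, 6:-B, 7:-C, 8:-C, 9:-C, 10:-C, 11:-C, 12:-C
Rule 4 (eight consecutive points on the same side of the centre line) is satisfied at point 10.

rule 4 at point 10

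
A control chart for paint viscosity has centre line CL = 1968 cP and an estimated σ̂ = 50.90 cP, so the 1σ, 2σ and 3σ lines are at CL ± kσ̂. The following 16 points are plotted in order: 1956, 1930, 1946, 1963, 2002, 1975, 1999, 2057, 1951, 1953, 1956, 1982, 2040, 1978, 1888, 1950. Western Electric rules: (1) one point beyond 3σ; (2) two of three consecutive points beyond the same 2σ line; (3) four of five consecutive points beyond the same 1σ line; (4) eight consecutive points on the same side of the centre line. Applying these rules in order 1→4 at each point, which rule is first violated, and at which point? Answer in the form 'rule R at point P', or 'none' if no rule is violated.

none

Zone of each point (C = within 1σ̂, B = 1σ̂–2σ̂, A = 2σ̂–3σ̂, * = beyond 3σ̂; sign = side of CL): 1:-C, 2:-C, 3:-C, 4:-C, 5:+C, 6:+C, 7:+C, 8:+B, 9:-C, 10:-C, 11:-C, 12:+C, 13:+B, 14:+C, 15:-B, 16:-C
No rule fires across all 16 points.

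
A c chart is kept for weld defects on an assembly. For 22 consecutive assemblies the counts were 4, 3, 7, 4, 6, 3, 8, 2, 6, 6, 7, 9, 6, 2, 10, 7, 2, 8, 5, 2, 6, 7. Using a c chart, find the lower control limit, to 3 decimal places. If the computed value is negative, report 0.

c̄ = (4 + 3 + 7 + 4 + 6 + 3 + 8 + 2 + 6 + 6 + 7 + 9 + 6 + 2 + 10 + 7 + 2 + 8 + 5 + 2 + 6 + 7) / 22 = 120 / 22 = 5.4545
LCL = c̄ − 3√c̄ = 5.4545 − 3 × 2.3355 = -1.5519 → 0 (cannot be negative)

0.000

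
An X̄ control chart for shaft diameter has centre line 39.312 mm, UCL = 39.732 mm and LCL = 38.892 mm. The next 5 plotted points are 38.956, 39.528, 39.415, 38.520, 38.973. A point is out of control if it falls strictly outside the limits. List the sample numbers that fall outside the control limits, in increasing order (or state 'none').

Compare each point to [38.892, 39.732]: sample 4 = 38.520 < LCL.

4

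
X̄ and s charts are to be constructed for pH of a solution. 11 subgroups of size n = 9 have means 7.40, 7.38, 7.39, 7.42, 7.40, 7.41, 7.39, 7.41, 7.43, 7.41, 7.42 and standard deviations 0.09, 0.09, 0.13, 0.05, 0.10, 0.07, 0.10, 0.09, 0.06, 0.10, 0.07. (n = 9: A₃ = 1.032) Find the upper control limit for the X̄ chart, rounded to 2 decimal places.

7.49

X̄̄ = (7.40 + 7.38 + 7.39 + 7.42 + 7.40 + 7.41 + 7.39 + 7.41 + 7.43 + 7.41 + 7.42) / 11 = 7.4055
s̄ = (0.09 + 0.09 + 0.13 + 0.05 + 0.10 + 0.07 + 0.10 + 0.09 + 0.06 + 0.10 + 0.07) / 11 = 0.0864
UCL = X̄̄ + A₃·s̄ = 7.4055 + 1.032 × 0.0864 = 7.4946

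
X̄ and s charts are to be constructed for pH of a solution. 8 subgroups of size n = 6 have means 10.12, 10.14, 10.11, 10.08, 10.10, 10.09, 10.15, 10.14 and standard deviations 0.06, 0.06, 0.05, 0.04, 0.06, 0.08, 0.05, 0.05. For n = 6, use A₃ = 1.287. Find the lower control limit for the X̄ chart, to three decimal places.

10.044

X̄̄ = (10.12 + 10.14 + 10.11 + 10.08 + 10.10 + 10.09 + 10.15 + 10.14) / 8 = 10.1163
s̄ = (0.06 + 0.06 + 0.05 + 0.04 + 0.06 + 0.08 + 0.05 + 0.05) / 8 = 0.0563
LCL = X̄̄ − A₃·s̄ = 10.1163 − 1.287 × 0.0563 = 10.0439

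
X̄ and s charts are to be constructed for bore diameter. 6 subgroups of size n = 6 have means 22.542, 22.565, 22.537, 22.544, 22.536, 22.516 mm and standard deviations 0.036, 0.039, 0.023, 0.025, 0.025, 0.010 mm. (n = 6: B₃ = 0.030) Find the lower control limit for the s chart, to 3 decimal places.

s̄ = (0.036 + 0.039 + 0.023 + 0.025 + 0.025 + 0.010) / 6 = 0.0263
LCL_s = B₃·s̄ = 0.030 × 0.0263 = 0.0008

0.001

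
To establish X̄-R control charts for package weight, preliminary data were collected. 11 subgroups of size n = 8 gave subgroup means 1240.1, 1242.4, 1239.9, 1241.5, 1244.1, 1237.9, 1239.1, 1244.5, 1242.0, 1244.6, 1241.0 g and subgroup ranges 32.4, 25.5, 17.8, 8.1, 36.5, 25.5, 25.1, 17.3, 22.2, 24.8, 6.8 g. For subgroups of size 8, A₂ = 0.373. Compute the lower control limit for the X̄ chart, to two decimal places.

X̄̄ = (1240.1 + 1242.4 + 1239.9 + 1241.5 + 1244.1 + 1237.9 + 1239.1 + 1244.5 + 1242.0 + 1244.6 + 1241.0) / 11 = 13657.1000 / 11 = 1241.5545
R̄ = (32.4 + 25.5 + 17.8 + 8.1 + 36.5 + 25.5 + 25.1 + 17.3 + 22.2 + 24.8 + 6.8) / 11 = 242.0000 / 11 = 22.0000
LCL = X̄̄ − A₂·R̄ = 1241.5545 − 0.373 × 22.0000 = 1233.3485

1233.35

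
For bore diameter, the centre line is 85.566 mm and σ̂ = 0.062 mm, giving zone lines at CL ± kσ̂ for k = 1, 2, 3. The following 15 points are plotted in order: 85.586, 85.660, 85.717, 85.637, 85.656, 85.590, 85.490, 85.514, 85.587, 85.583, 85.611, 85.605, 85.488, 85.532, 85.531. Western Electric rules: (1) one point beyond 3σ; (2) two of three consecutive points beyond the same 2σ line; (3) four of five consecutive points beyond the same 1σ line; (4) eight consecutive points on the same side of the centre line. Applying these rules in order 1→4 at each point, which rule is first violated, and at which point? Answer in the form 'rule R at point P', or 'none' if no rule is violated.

rule 3 at point 5

Zone of each point (C = within 1σ̂, B = 1σ̂–2σ̂, A = 2σ̂–3σ̂, * = beyond 3σ̂; sign = side of CL): 1:+C, 2:+B, 3:+A, 4:+B, 5:+B, 6:+C, 7:-B, 8:-C, 9:+C, 10:+C, 11:+C, 12:+C, 13:-B, 14:-C, 15:-C
Rule 3 (four of five consecutive points beyond the same 1σ limit) is satisfied at point 5.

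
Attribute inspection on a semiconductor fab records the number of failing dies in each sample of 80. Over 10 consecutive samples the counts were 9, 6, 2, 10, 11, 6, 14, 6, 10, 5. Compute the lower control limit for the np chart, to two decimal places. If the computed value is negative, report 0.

0.00

p̄ = Σdᵢ / (k·n) = 79 / (10 × 80) = 0.09875
LCL = np̄ − 3·√(np̄(1−p̄)) = 7.9000 − 3 × 2.6683 = -0.1049 → 0 (negative, so LCL = 0)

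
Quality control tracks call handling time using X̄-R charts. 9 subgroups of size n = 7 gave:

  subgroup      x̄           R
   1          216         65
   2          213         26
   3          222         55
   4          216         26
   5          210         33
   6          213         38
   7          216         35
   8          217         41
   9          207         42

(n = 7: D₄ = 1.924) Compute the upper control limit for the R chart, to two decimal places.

R̄ = (65 + 26 + 55 + 26 + 33 + 38 + 35 + 41 + 42) / 9 = 361.0000 / 9 = 40.1111
UCL_R = D₄·R̄ = 1.924 × 40.1111 = 77.1738

77.17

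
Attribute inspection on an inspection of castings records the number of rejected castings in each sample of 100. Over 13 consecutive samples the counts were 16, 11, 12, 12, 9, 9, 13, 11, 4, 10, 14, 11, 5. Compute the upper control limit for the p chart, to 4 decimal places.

0.1975

p̄ = Σdᵢ / (k·n) = 137 / (13 × 100) = 0.10538
UCL = p̄ + 3·√(p̄(1−p̄)/n) = 0.10538 + 3 × √(0.10538×0.89462/100) = 0.10538 + 3 × 0.03070 = 0.19750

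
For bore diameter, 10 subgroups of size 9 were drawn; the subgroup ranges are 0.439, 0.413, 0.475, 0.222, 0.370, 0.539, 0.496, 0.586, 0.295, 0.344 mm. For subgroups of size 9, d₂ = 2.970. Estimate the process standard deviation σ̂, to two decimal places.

R̄ = (0.439 + 0.413 + 0.475 + 0.222 + 0.370 + 0.539 + 0.496 + 0.586 + 0.295 + 0.344) / 10 = 0.4179
σ̂ = R̄ / d₂ = 0.4179 / 2.970 = 0.1407

0.14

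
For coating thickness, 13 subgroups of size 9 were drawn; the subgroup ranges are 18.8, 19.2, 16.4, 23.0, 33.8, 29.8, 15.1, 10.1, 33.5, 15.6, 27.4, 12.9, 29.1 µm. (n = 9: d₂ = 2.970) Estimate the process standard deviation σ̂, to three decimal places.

R̄ = (18.8 + 19.2 + 16.4 + 23.0 + 33.8 + 29.8 + 15.1 + 10.1 + 33.5 + 15.6 + 27.4 + 12.9 + 29.1) / 13 = 21.9000
σ̂ = R̄ / d₂ = 21.9000 / 2.970 = 7.3737

7.374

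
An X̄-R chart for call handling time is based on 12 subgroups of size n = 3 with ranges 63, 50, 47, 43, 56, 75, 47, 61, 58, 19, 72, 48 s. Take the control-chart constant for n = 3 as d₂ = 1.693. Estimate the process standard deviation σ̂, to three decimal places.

31.453

R̄ = (63 + 50 + 47 + 43 + 56 + 75 + 47 + 61 + 58 + 19 + 72 + 48) / 12 = 53.2500
σ̂ = R̄ / d₂ = 53.2500 / 1.693 = 31.4530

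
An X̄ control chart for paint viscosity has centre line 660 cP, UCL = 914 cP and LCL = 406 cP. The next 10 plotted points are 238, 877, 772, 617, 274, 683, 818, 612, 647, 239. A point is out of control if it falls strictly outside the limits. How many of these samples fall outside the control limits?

Compare each point to [406, 914]: sample 1 = 238 < LCL; sample 5 = 274 < LCL; sample 10 = 239 < LCL.

3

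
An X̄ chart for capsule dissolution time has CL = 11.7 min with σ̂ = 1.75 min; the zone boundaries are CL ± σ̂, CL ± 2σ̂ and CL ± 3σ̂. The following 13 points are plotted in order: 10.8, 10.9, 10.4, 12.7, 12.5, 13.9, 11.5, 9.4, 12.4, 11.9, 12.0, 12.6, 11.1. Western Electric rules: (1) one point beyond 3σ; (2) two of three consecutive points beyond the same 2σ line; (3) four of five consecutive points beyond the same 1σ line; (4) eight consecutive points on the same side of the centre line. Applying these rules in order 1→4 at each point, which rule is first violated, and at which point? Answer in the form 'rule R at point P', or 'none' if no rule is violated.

Zone of each point (C = within 1σ̂, B = 1σ̂–2σ̂, A = 2σ̂–3σ̂, * = beyond 3σ̂; sign = side of CL): 1:-C, 2:-C, 3:-C, 4:+C, 5:+C, 6:+B, 7:-C, 8:-B, 9:+C, 10:+C, 11:+C, 12:+C, 13:-C
No rule fires across all 13 points.

none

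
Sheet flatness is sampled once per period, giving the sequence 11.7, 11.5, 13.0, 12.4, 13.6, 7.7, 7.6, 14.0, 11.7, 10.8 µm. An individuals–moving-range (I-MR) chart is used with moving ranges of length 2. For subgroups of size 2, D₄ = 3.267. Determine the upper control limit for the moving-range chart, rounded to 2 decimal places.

Moving ranges: 0.2, 1.5, 0.6, 1.2, 5.9, 0.1, 6.4, 2.3, 0.9; M̄R̄ = 19.1000 / 9 = 2.1222
UCL_MR = D₄·M̄R̄ = 3.267 × 2.1222 = 6.9333

6.93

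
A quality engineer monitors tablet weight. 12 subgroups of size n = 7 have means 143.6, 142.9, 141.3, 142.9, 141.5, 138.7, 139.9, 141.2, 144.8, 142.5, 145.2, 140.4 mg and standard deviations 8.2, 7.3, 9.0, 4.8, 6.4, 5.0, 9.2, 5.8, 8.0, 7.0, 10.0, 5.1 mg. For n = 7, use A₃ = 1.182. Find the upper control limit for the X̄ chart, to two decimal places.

150.53

X̄̄ = (143.6 + 142.9 + 141.3 + 142.9 + 141.5 + 138.7 + 139.9 + 141.2 + 144.8 + 142.5 + 145.2 + 140.4) / 12 = 142.0750
s̄ = (8.2 + 7.3 + 9.0 + 4.8 + 6.4 + 5.0 + 9.2 + 5.8 + 8.0 + 7.0 + 10.0 + 5.1) / 12 = 7.1500
UCL = X̄̄ + A₃·s̄ = 142.0750 + 1.182 × 7.1500 = 150.5263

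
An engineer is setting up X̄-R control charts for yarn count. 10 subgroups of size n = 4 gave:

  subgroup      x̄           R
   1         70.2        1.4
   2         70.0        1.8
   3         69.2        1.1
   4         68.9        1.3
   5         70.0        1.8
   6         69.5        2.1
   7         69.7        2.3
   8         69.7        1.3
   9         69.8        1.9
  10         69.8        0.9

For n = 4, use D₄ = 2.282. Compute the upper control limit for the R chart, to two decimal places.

R̄ = (1.4 + 1.8 + 1.1 + 1.3 + 1.8 + 2.1 + 2.3 + 1.3 + 1.9 + 0.9) / 10 = 15.9000 / 10 = 1.5900
UCL_R = D₄·R̄ = 2.282 × 1.5900 = 3.6284

3.63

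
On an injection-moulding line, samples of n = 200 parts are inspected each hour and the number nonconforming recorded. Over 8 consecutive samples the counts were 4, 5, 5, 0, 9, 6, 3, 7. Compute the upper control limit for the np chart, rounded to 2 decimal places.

11.42

p̄ = Σdᵢ / (k·n) = 39 / (8 × 200) = 0.02438
UCL = np̄ + 3·√(np̄(1−p̄)) = 4.8750 + 3 × √(4.8750×0.97562) = 4.8750 + 3 × 2.1809 = 11.4176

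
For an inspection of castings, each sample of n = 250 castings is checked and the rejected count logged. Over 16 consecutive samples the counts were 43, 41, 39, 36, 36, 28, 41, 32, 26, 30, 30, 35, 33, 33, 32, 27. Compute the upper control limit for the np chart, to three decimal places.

50.110

p̄ = Σdᵢ / (k·n) = 542 / (16 × 250) = 0.13550
UCL = np̄ + 3·√(np̄(1−p̄)) = 33.8750 + 3 × √(33.8750×0.86450) = 33.8750 + 3 × 5.4116 = 50.1097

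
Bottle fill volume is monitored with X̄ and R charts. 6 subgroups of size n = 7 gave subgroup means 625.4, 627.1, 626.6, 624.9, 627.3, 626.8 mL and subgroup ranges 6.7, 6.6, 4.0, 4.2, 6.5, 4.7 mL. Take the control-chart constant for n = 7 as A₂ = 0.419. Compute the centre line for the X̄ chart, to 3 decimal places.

X̄̄ = (625.4 + 627.1 + 626.6 + 624.9 + 627.3 + 626.8) / 6 = 3758.1000 / 6 = 626.3500
CL = X̄̄ = 626.3500

626.350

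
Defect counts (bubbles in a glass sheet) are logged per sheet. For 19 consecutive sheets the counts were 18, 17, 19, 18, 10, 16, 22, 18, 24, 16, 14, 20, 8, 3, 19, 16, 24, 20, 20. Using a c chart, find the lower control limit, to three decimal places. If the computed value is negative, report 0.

c̄ = (18 + 17 + 19 + 18 + 10 + 16 + 22 + 18 + 24 + 16 + 14 + 20 + 8 + 3 + 19 + 16 + 24 + 20 + 20) / 19 = 322 / 19 = 16.9474
LCL = c̄ − 3√c̄ = 16.9474 − 3 × 4.1167 = 4.5972

4.597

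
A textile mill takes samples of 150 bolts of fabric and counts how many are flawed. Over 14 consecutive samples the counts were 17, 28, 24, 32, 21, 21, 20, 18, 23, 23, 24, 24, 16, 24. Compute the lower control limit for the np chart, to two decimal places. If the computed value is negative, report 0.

9.38

p̄ = Σdᵢ / (k·n) = 315 / (14 × 150) = 0.15000
LCL = np̄ − 3·√(np̄(1−p̄)) = 22.5000 − 3 × 4.3732 = 9.3804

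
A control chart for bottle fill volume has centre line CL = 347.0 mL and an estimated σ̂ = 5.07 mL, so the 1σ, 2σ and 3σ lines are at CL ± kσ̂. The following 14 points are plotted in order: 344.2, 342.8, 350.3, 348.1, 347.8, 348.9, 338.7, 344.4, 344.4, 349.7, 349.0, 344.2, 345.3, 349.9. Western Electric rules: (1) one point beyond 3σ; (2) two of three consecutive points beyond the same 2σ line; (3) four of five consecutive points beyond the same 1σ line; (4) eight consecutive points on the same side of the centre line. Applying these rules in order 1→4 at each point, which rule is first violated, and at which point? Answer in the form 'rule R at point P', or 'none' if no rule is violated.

Zone of each point (C = within 1σ̂, B = 1σ̂–2σ̂, A = 2σ̂–3σ̂, * = beyond 3σ̂; sign = side of CL): 1:-C, 2:-C, 3:+C, 4:+C, 5:+C, 6:+C, 7:-B, 8:-C, 9:-C, 10:+C, 11:+C, 12:-C, 13:-C, 14:+C
No rule fires across all 14 points.

none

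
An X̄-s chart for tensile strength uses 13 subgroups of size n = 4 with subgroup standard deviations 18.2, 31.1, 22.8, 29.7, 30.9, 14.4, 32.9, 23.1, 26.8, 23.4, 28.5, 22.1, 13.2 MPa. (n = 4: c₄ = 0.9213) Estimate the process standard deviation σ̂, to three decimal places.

s̄ = (18.2 + 31.1 + 22.8 + 29.7 + 30.9 + 14.4 + 32.9 + 23.1 + 26.8 + 23.4 + 28.5 + 22.1 + 13.2) / 13 = 24.3923
σ̂ = s̄ / c₄ = 24.3923 / 0.9213 = 26.4760

26.476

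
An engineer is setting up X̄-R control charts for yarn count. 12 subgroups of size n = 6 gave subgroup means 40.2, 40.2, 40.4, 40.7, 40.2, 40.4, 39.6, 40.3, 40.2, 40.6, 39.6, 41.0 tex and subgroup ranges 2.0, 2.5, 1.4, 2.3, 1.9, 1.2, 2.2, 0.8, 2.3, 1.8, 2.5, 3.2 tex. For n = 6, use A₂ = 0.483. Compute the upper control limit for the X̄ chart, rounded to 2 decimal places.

41.25

X̄̄ = (40.2 + 40.2 + 40.4 + 40.7 + 40.2 + 40.4 + 39.6 + 40.3 + 40.2 + 40.6 + 39.6 + 41.0) / 12 = 483.4000 / 12 = 40.2833
R̄ = (2.0 + 2.5 + 1.4 + 2.3 + 1.9 + 1.2 + 2.2 + 0.8 + 2.3 + 1.8 + 2.5 + 3.2) / 12 = 24.1000 / 12 = 2.0083
UCL = X̄̄ + A₂·R̄ = 40.2833 + 0.483 × 2.0083 = 41.2534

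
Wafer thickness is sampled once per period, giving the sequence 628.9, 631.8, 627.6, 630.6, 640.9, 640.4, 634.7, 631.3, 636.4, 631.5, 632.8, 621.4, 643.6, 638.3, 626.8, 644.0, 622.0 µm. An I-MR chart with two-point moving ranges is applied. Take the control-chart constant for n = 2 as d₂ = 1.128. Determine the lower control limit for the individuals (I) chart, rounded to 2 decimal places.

X̄ = (628.9 + 631.8 + 627.6 + 630.6 + 640.9 + 640.4 + 634.7 + 631.3 + 636.4 + 631.5 + 632.8 + 621.4 + 643.6 + 638.3 + 626.8 + 644.0 + 622.0) / 17 = 633.1176
Moving ranges: 2.9, 4.2, 3.0, 10.3, 0.5, 5.7, 3.4, 5.1, 4.9, 1.3, 11.4, 22.2, 5.3, 11.5, 17.2, 22.0; M̄R̄ = 130.9000 / 16 = 8.1813
LCL = X̄ − 3·M̄R̄/d₂ = 633.1176 − 3 × 8.1813 / 1.128 = 611.3590

611.36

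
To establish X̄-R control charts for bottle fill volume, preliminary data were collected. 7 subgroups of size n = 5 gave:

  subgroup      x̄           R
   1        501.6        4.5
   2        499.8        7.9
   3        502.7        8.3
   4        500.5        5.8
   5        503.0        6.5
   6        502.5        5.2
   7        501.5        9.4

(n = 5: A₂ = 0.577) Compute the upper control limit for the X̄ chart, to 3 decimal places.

505.581

X̄̄ = (501.6 + 499.8 + 502.7 + 500.5 + 503.0 + 502.5 + 501.5) / 7 = 3511.6000 / 7 = 501.6571
R̄ = (4.5 + 7.9 + 8.3 + 5.8 + 6.5 + 5.2 + 9.4) / 7 = 47.6000 / 7 = 6.8000
UCL = X̄̄ + A₂·R̄ = 501.6571 + 0.577 × 6.8000 = 505.5807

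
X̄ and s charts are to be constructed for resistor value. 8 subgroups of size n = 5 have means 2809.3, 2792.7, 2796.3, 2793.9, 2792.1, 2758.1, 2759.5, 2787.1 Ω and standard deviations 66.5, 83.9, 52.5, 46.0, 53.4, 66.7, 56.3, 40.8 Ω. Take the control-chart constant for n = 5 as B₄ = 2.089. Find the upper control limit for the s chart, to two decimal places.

121.71

s̄ = (66.5 + 83.9 + 52.5 + 46.0 + 53.4 + 66.7 + 56.3 + 40.8) / 8 = 58.2625
UCL_s = B₄·s̄ = 2.089 × 58.2625 = 121.7104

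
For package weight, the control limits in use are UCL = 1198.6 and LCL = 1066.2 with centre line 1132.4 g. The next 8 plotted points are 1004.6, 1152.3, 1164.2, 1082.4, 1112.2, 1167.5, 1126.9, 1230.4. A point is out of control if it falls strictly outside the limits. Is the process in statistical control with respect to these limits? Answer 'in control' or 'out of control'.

Compare each point to [1066.2, 1198.6]: sample 1 = 1004.6 < LCL; sample 8 = 1230.4 > UCL.

out of control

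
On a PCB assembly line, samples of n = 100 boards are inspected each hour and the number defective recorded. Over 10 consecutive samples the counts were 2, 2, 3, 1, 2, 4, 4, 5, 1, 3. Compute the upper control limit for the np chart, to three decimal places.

p̄ = Σdᵢ / (k·n) = 27 / (10 × 100) = 0.02700
UCL = np̄ + 3·√(np̄(1−p̄)) = 2.7000 + 3 × √(2.7000×0.97300) = 2.7000 + 3 × 1.6208 = 7.5625

7.562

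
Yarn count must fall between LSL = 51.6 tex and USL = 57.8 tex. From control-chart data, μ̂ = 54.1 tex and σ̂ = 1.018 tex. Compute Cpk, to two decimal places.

0.82

Cpu = (USL − μ̂) / (3σ̂) = (57.8 − 54.1) / (3 × 1.018) = 1.2115; Cpl = (μ̂ − LSL) / (3σ̂) = (54.1 − 51.6) / (3 × 1.018) = 0.8186; Cpk = min(Cpu, Cpl) = 0.8186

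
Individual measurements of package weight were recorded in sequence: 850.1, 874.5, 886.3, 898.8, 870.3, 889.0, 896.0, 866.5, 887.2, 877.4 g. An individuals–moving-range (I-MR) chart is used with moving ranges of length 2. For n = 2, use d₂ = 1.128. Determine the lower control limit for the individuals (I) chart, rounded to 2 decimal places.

831.47

X̄ = (850.1 + 874.5 + 886.3 + 898.8 + 870.3 + 889.0 + 896.0 + 866.5 + 887.2 + 877.4) / 10 = 879.6100
Moving ranges: 24.4, 11.8, 12.5, 28.5, 18.7, 7.0, 29.5, 20.7, 9.8; M̄R̄ = 162.9000 / 9 = 18.1000
LCL = X̄ − 3·M̄R̄/d₂ = 879.6100 − 3 × 18.1000 / 1.128 = 831.4717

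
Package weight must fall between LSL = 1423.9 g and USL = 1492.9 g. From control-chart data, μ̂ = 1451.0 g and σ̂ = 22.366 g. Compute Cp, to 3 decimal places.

0.514

Cp = (USL − LSL) / (6σ̂) = (1492.9 − 1423.9) / (6 × 22.366) = 69.0000 / 134.1960 = 0.5142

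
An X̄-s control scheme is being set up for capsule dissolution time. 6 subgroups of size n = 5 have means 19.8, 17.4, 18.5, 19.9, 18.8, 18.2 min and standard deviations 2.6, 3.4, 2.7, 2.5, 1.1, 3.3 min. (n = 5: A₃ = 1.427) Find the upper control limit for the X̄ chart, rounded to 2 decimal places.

X̄̄ = (19.8 + 17.4 + 18.5 + 19.9 + 18.8 + 18.2) / 6 = 18.7667
s̄ = (2.6 + 3.4 + 2.7 + 2.5 + 1.1 + 3.3) / 6 = 2.6000
UCL = X̄̄ + A₃·s̄ = 18.7667 + 1.427 × 2.6000 = 22.4769

22.48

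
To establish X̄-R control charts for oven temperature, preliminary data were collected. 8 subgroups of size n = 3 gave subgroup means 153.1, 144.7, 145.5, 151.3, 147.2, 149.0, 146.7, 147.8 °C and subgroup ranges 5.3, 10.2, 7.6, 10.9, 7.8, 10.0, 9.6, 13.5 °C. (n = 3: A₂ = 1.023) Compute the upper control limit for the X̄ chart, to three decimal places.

157.740

X̄̄ = (153.1 + 144.7 + 145.5 + 151.3 + 147.2 + 149.0 + 146.7 + 147.8) / 8 = 1185.3000 / 8 = 148.1625
R̄ = (5.3 + 10.2 + 7.6 + 10.9 + 7.8 + 10.0 + 9.6 + 13.5) / 8 = 74.9000 / 8 = 9.3625
UCL = X̄̄ + A₂·R̄ = 148.1625 + 1.023 × 9.3625 = 157.7403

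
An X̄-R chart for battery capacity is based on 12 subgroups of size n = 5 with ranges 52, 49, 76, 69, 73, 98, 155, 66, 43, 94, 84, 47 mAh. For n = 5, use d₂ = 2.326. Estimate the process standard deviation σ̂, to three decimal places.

32.459

R̄ = (52 + 49 + 76 + 69 + 73 + 98 + 155 + 66 + 43 + 94 + 84 + 47) / 12 = 75.5000
σ̂ = R̄ / d₂ = 75.5000 / 2.326 = 32.4592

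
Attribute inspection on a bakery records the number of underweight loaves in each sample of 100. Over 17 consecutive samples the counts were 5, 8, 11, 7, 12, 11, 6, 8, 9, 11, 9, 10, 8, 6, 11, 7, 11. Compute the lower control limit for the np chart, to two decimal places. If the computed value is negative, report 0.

0.31

p̄ = Σdᵢ / (k·n) = 150 / (17 × 100) = 0.08824
LCL = np̄ − 3·√(np̄(1−p̄)) = 8.8235 − 3 × 2.8364 = 0.3144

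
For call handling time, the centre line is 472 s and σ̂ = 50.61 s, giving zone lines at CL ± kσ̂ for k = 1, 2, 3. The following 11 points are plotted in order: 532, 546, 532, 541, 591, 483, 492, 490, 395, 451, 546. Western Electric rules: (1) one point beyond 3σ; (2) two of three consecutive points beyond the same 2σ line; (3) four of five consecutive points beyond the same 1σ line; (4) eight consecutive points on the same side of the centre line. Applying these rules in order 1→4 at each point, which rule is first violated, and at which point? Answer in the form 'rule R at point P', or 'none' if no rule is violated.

Zone of each point (C = within 1σ̂, B = 1σ̂–2σ̂, A = 2σ̂–3σ̂, * = beyond 3σ̂; sign = side of CL): 1:+B, 2:+B, 3:+B, 4:+B, 5:+A, 6:+C, 7:+C, 8:+C, 9:-B, 10:-C, 11:+B
Rule 3 (four of five consecutive points beyond the same 1σ limit) is satisfied at point 4.

rule 3 at point 4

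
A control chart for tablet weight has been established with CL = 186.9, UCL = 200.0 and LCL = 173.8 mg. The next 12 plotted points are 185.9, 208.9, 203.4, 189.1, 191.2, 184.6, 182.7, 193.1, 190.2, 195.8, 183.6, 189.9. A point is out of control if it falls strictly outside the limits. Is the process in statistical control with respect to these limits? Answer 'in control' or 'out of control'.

out of control

Compare each point to [173.8, 200.0]: sample 2 = 208.9 > UCL; sample 3 = 203.4 > UCL.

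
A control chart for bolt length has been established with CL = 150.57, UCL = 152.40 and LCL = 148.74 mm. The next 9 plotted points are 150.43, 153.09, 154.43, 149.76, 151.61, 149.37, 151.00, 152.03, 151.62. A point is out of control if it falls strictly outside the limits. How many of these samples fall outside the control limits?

2

Compare each point to [148.74, 152.40]: sample 2 = 153.09 > UCL; sample 3 = 154.43 > UCL.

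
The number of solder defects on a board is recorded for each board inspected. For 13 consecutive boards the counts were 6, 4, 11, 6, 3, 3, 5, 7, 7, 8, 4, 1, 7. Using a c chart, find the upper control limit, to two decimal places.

c̄ = (6 + 4 + 11 + 6 + 3 + 3 + 5 + 7 + 7 + 8 + 4 + 1 + 7) / 13 = 72 / 13 = 5.5385
UCL = c̄ + 3√c̄ = 5.5385 + 3 × √5.5385 = 5.5385 + 3 × 2.3534 = 12.5986

12.60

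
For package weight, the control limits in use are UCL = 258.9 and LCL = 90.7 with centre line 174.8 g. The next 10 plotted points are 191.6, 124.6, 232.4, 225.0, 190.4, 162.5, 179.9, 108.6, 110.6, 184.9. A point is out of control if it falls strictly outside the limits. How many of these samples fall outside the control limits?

0

All 10 points lie within [90.7, 258.9].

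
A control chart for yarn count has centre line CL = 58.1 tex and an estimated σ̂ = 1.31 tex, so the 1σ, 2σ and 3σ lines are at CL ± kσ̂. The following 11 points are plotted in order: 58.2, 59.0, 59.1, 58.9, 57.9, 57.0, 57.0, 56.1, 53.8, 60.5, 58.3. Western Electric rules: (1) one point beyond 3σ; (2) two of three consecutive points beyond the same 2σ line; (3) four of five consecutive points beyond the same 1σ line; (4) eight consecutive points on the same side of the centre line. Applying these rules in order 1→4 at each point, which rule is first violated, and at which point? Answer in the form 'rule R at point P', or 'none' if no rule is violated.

rule 1 at point 9

Zone of each point (C = within 1σ̂, B = 1σ̂–2σ̂, A = 2σ̂–3σ̂, * = beyond 3σ̂; sign = side of CL): 1:+C, 2:+C, 3:+C, 4:+C, 5:-C, 6:-C, 7:-C, 8:-B, 9:-*, 10:+B, 11:+C
Rule 1 (one point beyond the 3σ limits) is satisfied at point 9.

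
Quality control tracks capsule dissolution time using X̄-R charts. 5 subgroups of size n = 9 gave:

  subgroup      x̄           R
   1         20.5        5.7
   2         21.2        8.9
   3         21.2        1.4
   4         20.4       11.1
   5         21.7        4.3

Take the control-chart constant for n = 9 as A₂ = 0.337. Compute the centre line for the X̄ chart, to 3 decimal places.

X̄̄ = (20.5 + 21.2 + 21.2 + 20.4 + 21.7) / 5 = 105.0000 / 5 = 21.0000
CL = X̄̄ = 21.0000

21.000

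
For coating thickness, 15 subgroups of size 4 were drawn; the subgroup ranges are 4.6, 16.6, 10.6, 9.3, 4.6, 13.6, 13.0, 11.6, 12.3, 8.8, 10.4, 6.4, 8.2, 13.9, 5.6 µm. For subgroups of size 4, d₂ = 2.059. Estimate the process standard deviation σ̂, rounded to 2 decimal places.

4.84

R̄ = (4.6 + 16.6 + 10.6 + 9.3 + 4.6 + 13.6 + 13.0 + 11.6 + 12.3 + 8.8 + 10.4 + 6.4 + 8.2 + 13.9 + 5.6) / 15 = 9.9667
σ̂ = R̄ / d₂ = 9.9667 / 2.059 = 4.8405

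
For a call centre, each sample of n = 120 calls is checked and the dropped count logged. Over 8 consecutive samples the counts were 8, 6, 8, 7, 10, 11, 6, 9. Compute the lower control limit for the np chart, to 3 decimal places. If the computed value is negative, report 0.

0.000

p̄ = Σdᵢ / (k·n) = 65 / (8 × 120) = 0.06771
LCL = np̄ − 3·√(np̄(1−p̄)) = 8.1250 − 3 × 2.7522 = -0.1317 → 0 (negative, so LCL = 0)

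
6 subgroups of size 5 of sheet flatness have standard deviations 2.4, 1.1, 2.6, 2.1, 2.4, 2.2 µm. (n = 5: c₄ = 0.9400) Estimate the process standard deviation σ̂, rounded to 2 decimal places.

s̄ = (2.4 + 1.1 + 2.6 + 2.1 + 2.4 + 2.2) / 6 = 2.1333
σ̂ = s̄ / c₄ = 2.1333 / 0.9400 = 2.2695

2.27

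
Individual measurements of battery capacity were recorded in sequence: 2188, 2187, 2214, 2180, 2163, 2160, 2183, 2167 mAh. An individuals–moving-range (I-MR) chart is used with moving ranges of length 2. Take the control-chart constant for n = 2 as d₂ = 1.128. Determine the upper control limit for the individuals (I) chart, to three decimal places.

X̄ = (2188 + 2187 + 2214 + 2180 + 2163 + 2160 + 2183 + 2167) / 8 = 2180.2500
Moving ranges: 1, 27, 34, 17, 3, 23, 16; M̄R̄ = 121.0000 / 7 = 17.2857
UCL = X̄ + 3·M̄R̄/d₂ = 2180.2500 + 3 × 17.2857 / 1.128 = 2226.2226

2226.223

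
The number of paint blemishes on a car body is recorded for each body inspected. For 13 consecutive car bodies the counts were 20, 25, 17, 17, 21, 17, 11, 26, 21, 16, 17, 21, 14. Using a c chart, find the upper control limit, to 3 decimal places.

31.663

c̄ = (20 + 25 + 17 + 17 + 21 + 17 + 11 + 26 + 21 + 16 + 17 + 21 + 14) / 13 = 243 / 13 = 18.6923
UCL = c̄ + 3√c̄ = 18.6923 + 3 × √18.6923 = 18.6923 + 3 × 4.3235 = 31.6627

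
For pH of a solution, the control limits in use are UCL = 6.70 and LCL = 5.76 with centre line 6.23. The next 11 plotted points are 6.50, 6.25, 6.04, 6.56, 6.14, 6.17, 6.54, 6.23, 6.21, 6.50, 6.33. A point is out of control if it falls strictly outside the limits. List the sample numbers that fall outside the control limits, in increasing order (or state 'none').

All 11 points lie within [5.76, 6.70].

none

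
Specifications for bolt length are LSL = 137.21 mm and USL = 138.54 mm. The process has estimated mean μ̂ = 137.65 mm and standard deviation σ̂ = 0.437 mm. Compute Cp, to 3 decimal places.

0.507

Cp = (USL − LSL) / (6σ̂) = (138.54 − 137.21) / (6 × 0.437) = 1.3300 / 2.6220 = 0.5072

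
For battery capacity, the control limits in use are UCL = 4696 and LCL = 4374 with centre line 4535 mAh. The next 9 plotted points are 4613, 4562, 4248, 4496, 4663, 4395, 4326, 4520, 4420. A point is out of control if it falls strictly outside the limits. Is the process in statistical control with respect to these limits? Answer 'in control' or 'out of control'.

Compare each point to [4374, 4696]: sample 3 = 4248 < LCL; sample 7 = 4326 < LCL.

out of control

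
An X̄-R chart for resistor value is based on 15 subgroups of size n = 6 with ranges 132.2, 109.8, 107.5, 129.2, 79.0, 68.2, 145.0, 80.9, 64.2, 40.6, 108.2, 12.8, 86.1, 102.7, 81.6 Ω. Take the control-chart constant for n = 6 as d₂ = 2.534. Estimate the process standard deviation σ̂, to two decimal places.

R̄ = (132.2 + 109.8 + 107.5 + 129.2 + 79.0 + 68.2 + 145.0 + 80.9 + 64.2 + 40.6 + 108.2 + 12.8 + 86.1 + 102.7 + 81.6) / 15 = 89.8667
σ̂ = R̄ / d₂ = 89.8667 / 2.534 = 35.4644

35.46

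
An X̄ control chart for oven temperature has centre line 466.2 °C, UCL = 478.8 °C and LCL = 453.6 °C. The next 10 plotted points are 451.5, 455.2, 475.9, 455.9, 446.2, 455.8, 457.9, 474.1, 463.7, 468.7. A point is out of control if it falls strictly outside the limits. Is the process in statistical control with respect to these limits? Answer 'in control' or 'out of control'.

Compare each point to [453.6, 478.8]: sample 1 = 451.5 < LCL; sample 5 = 446.2 < LCL.

out of control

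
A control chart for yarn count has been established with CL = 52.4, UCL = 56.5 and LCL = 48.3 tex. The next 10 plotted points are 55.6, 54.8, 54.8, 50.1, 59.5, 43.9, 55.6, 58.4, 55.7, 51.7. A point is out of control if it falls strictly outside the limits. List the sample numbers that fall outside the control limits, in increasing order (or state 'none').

Compare each point to [48.3, 56.5]: sample 5 = 59.5 > UCL; sample 6 = 43.9 < LCL; sample 8 = 58.4 > UCL.

5, 6, 8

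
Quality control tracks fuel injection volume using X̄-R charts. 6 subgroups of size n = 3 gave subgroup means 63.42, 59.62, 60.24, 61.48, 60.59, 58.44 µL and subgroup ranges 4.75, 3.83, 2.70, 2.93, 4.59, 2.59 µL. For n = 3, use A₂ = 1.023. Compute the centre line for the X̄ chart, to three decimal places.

60.632

X̄̄ = (63.42 + 59.62 + 60.24 + 61.48 + 60.59 + 58.44) / 6 = 363.7900 / 6 = 60.6317
CL = X̄̄ = 60.6317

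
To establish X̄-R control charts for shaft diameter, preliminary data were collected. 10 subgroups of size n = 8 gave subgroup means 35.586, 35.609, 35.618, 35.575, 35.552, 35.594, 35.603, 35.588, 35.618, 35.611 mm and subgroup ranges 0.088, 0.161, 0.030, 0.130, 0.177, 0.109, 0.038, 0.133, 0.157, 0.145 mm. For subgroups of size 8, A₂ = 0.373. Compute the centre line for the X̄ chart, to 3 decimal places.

X̄̄ = (35.586 + 35.609 + 35.618 + 35.575 + 35.552 + 35.594 + 35.603 + 35.588 + 35.618 + 35.611) / 10 = 355.9540 / 10 = 35.5954
CL = X̄̄ = 35.5954

35.595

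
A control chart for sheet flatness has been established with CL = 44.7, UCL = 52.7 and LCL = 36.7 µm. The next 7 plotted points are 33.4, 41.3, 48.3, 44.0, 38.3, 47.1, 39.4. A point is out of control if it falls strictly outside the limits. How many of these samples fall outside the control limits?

Compare each point to [36.7, 52.7]: sample 1 = 33.4 < LCL.

1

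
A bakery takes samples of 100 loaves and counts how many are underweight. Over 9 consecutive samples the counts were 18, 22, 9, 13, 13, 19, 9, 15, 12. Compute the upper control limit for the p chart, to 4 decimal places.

p̄ = Σdᵢ / (k·n) = 130 / (9 × 100) = 0.14444
UCL = p̄ + 3·√(p̄(1−p̄)/n) = 0.14444 + 3 × √(0.14444×0.85556/100) = 0.14444 + 3 × 0.03515 = 0.24991

0.2499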